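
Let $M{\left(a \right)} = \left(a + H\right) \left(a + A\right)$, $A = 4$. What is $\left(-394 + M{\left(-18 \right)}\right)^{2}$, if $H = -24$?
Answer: $37636$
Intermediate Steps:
$M{\left(a \right)} = \left(-24 + a\right) \left(4 + a\right)$ ($M{\left(a \right)} = \left(a - 24\right) \left(a + 4\right) = \left(-24 + a\right) \left(4 + a\right)$)
$\left(-394 + M{\left(-18 \right)}\right)^{2} = \left(-394 - \left(-264 - 324\right)\right)^{2} = \left(-394 + \left(-96 + 324 + 360\right)\right)^{2} = \left(-394 + 588\right)^{2} = 194^{2} = 37636$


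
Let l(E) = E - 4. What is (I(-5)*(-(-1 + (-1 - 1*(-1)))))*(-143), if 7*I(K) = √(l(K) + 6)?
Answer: -143*I*√3/7 ≈ -35.383*I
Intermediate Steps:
l(E) = -4 + E
I(K) = √(2 + K)/7 (I(K) = √((-4 + K) + 6)/7 = √(2 + K)/7)
(I(-5)*(-(-1 + (-1 - 1*(-1)))))*(-143) = ((√(2 - 5)/7)*(-(-1 + (-1 - 1*(-1)))))*(-143) = ((√(-3)/7)*(-(-1 + (-1 + 1))))*(-143) = (((I*√3)/7)*(-(-1 + 0)))*(-143) = ((I*√3/7)*(-1*(-1)))*(-143) = ((I*√3/7)*1)*(-143) = (I*√3/7)*(-143) = -143*I*√3/7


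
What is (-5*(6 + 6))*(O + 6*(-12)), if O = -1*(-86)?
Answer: -840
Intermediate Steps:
O = 86
(-5*(6 + 6))*(O + 6*(-12)) = (-5*(6 + 6))*(86 + 6*(-12)) = (-5*12)*(86 - 72) = -60*14 = -840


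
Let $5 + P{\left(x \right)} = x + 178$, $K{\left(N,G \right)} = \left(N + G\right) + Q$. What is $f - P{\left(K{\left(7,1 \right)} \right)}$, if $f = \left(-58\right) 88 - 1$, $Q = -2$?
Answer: $-5284$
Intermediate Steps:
$K{\left(N,G \right)} = -2 + G + N$ ($K{\left(N,G \right)} = \left(N + G\right) - 2 = \left(G + N\right) - 2 = -2 + G + N$)
$f = -5105$ ($f = -5104 - 1 = -5105$)
$P{\left(x \right)} = 173 + x$ ($P{\left(x \right)} = -5 + \left(x + 178\right) = -5 + \left(178 + x\right) = 173 + x$)
$f - P{\left(K{\left(7,1 \right)} \right)} = -5105 - \left(173 + \left(-2 + 1 + 7\right)\right) = -5105 - \left(173 + 6\right) = -5105 - 179 = -5284$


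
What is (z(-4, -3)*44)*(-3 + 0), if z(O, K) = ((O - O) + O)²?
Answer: -2112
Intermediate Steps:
z(O, K) = O² (z(O, K) = (0 + O)² = O²)
(z(-4, -3)*44)*(-3 + 0) = ((-4)²*44)*(-3 + 0) = (16*44)*(-3) = 704*(-3) = -2112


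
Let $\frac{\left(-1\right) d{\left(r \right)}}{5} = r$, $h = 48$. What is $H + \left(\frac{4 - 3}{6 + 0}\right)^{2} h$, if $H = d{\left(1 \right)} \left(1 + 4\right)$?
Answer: $- \frac{71}{3} \approx -23.667$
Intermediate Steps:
$d{\left(r \right)} = - 5 r$
$H = -25$ ($H = \left(-5\right) 1 \left(1 + 4\right) = \left(-5\right) 5 = -25$)
$H + \left(\frac{4 - 3}{6 + 0}\right)^{2} h = -25 + \left(\frac{4 - 3}{6 + 0}\right)^{2} \cdot 48 = -25 + \left(1 \cdot \frac{1}{6}\right)^{2} \cdot 48 = -25 + \left(\frac{1}{6}\right)^{2} \cdot 48 = -25 + \frac{1}{36} \cdot 48 = -25 + \frac{4}{3} = - \frac{71}{3}$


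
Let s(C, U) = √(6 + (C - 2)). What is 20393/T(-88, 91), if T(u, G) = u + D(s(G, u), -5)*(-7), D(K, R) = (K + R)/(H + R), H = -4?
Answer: -151785099/679274 - 1284759*√95/679274 ≈ -241.89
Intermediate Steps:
s(C, U) = √(4 + C) (s(C, U) = √(6 + (-2 + C)) = √(4 + C))
D(K, R) = (K + R)/(-4 + R)
T(u, G) = -35/9 + u + 7*√(4 + G)/9 (T(u, G) = u + ((√(4 + G) - 5)/(-4 - 5))*(-7) = u + ((-5 + √(4 + G))/(-9))*(-7) = u - (-5 + √(4 + G))/9*(-7) = u + (5/9 - √(4 + G)/9)*(-7) = u + (-35/9 + 7*√(4 + G)/9) = -35/9 + u + 7*√(4 + G)/9)
20393/T(-88, 91) = 20393/(-35/9 - 88 + 7*√(4 + 91)/9) = 20393/(-35/9 - 88 + 7*√95/9) = 20393/(-827/9 + 7*√95/9)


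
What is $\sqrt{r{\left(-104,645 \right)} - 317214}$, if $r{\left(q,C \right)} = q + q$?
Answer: $7 i \sqrt{6478} \approx 563.4 i$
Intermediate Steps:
$r{\left(q,C \right)} = 2 q$
$\sqrt{r{\left(-104,645 \right)} - 317214} = \sqrt{2 \left(-104\right) - 317214} = \sqrt{-208 - 317214} = \sqrt{-317422} = 7 i \sqrt{6478}$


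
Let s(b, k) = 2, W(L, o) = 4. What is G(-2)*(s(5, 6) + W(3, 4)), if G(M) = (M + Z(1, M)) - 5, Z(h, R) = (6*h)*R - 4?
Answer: -138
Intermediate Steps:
Z(h, R) = -4 + 6*R*h (Z(h, R) = 6*R*h - 4 = -4 + 6*R*h)
G(M) = -9 + 7*M (G(M) = (M + (-4 + 6*M*1)) - 5 = (M + (-4 + 6*M)) - 5 = (-4 + 7*M) - 5 = -9 + 7*M)
G(-2)*(s(5, 6) + W(3, 4)) = (-9 + 7*(-2))*(2 + 4) = (-9 - 14)*6 = -23*6 = -138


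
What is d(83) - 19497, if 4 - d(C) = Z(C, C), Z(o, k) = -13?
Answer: -19480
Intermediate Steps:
d(C) = 17 (d(C) = 4 - 1*(-13) = 4 + 13 = 17)
d(83) - 19497 = 17 - 19497 = -19480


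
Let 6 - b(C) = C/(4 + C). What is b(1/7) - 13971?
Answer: -404986/29 ≈ -13965.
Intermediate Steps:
b(C) = 6 - C/(4 + C)
b(1/7) - 13971 = (24 + 5/7)/(4 + 1/7) - 13971 = (24 + 5*(⅐))/(4 + ⅐) - 13971 = (24 + 5/7)/(29/7) - 13971 = (7/29)*(173/7) - 13971 = 173/29 - 13971 = -404986/29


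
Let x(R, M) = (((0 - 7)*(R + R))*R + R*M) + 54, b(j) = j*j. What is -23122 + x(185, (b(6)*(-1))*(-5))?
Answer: -468918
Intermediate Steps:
b(j) = j²
x(R, M) = 54 - 14*R² + M*R (x(R, M) = ((-14*R)*R + M*R) + 54 = (-14*R² + M*R) + 54 = 54 - 14*R² + M*R)
-23122 + x(185, (b(6)*(-1))*(-5)) = -23122 + (54 - 14*185² + ((6²*(-1))*(-5))*185) = -23122 + (54 - 14*34225 + ((36*(-1))*(-5))*185) = -23122 + (54 - 479150 - 36*(-5)*185) = -23122 + (54 - 479150 + 180*185) = -23122 + (54 - 479150 + 33300) = -23122 - 445796 = -468918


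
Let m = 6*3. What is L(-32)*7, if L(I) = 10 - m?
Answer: -56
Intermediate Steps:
m = 18
L(I) = -8 (L(I) = 10 - 1*18 = 10 - 18 = -8)
L(-32)*7 = -8*7 = -56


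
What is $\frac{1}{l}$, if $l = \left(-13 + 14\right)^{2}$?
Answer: $1$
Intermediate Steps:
$l = 1$ ($l = 1^{2} = 1$)
$\frac{1}{l} = 1^{-1} = 1$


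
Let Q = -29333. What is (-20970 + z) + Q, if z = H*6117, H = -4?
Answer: -74771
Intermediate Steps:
z = -24468 (z = -4*6117 = -24468)
(-20970 + z) + Q = (-20970 - 24468) - 29333 = -45438 - 29333 = -74771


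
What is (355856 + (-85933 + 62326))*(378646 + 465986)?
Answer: 280628137368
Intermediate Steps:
(355856 + (-85933 + 62326))*(378646 + 465986) = (355856 - 23607)*844632 = 332249*844632 = 280628137368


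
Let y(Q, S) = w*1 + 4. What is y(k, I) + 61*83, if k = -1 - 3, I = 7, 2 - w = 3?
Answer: 5066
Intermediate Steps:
w = -1 (w = 2 - 1*3 = 2 - 3 = -1)
k = -4
y(Q, S) = 3 (y(Q, S) = -1*1 + 4 = -1 + 4 = 3)
y(k, I) + 61*83 = 3 + 61*83 = 3 + 5063 = 5066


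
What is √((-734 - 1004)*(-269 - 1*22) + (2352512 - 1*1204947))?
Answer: √1653323 ≈ 1285.8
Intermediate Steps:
√((-734 - 1004)*(-269 - 1*22) + (2352512 - 1*1204947)) = √(-1738*(-269 - 22) + (2352512 - 1204947)) = √(-1738*(-291) + 1147565) = √(505758 + 1147565) = √1653323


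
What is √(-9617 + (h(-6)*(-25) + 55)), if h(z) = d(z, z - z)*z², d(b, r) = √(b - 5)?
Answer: √(-9562 - 900*I*√11) ≈ 15.084 - 98.942*I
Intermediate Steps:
d(b, r) = √(-5 + b)
h(z) = z²*√(-5 + z) (h(z) = √(-5 + z)*z² = z²*√(-5 + z))
√(-9617 + (h(-6)*(-25) + 55)) = √(-9617 + (((-6)²*√(-5 - 6))*(-25) + 55)) = √(-9617 + ((36*√(-11))*(-25) + 55)) = √(-9617 + ((36*(I*√11))*(-25) + 55)) = √(-9617 + ((36*I*√11)*(-25) + 55)) = √(-9617 + (-900*I*√11 + 55)) = √(-9617 + (55 - 900*I*√11)) = √(-9562 - 900*I*√11)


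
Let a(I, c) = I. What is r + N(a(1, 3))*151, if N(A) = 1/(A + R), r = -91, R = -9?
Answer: -879/8 ≈ -109.88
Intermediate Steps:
N(A) = 1/(-9 + A) (N(A) = 1/(A - 9) = 1/(-9 + A))
r + N(a(1, 3))*151 = -91 + 151/(-9 + 1) = -91 + 151/(-8) = -91 - ⅛*151 = -91 - 151/8 = -879/8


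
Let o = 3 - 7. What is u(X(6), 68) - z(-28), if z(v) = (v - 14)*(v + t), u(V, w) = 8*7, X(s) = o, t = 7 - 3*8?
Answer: -1834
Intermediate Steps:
t = -17 (t = 7 - 24 = -17)
o = -4
X(s) = -4
u(V, w) = 56
z(v) = (-17 + v)*(-14 + v) (z(v) = (v - 14)*(v - 17) = (-14 + v)*(-17 + v) = (-17 + v)*(-14 + v))
u(X(6), 68) - z(-28) = 56 - (238 + (-28)² - 31*(-28)) = 56 - (238 + 784 + 868) = 56 - 1*1890 = 56 - 1890 = -1834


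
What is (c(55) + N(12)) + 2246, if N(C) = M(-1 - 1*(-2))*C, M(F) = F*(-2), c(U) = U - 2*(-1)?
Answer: 2279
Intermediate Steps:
c(U) = 2 + U (c(U) = U + 2 = 2 + U)
M(F) = -2*F
N(C) = -2*C (N(C) = (-2*(-1 - 1*(-2)))*C = (-2*(-1 + 2))*C = (-2*1)*C = -2*C)
(c(55) + N(12)) + 2246 = ((2 + 55) - 2*12) + 2246 = (57 - 24) + 2246 = 33 + 2246 = 2279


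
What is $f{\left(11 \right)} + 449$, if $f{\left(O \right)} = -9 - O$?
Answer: $429$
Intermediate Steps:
$f{\left(11 \right)} + 449 = \left(-9 - 11\right) + 449 = -20 + 449 = 429$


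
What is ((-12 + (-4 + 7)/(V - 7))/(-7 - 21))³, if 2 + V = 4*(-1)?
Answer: 4019679/48228544 ≈ 0.083346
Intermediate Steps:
V = -6 (V = -2 + 4*(-1) = -2 - 4 = -6)
((-12 + (-4 + 7)/(V - 7))/(-7 - 21))³ = ((-12 + (-4 + 7)/(-6 - 7))/(-7 - 21))³ = ((-12 + 3/(-13))/(-28))³ = ((-12 + 3*(-1/13))*(-1/28))³ = ((-12 - 3/13)*(-1/28))³ = (-159/13*(-1/28))³ = (159/364)³ = 4019679/48228544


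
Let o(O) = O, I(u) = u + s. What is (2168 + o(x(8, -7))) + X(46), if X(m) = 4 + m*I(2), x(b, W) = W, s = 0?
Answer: 2257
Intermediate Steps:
I(u) = u (I(u) = u + 0 = u)
X(m) = 4 + 2*m (X(m) = 4 + m*2 = 4 + 2*m)
(2168 + o(x(8, -7))) + X(46) = (2168 - 7) + (4 + 2*46) = 2161 + (4 + 92) = 2161 + 96 = 2257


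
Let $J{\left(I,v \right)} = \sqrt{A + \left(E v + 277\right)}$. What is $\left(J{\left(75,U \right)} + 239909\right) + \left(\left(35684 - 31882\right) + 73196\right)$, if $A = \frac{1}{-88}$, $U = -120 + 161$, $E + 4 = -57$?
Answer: $316907 + \frac{i \sqrt{4305686}}{44} \approx 3.1691 \cdot 10^{5} + 47.159 i$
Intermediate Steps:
$E = -61$ ($E = -4 - 57 = -61$)
$U = 41$
$A = - \frac{1}{88} \approx -0.011364$
$J{\left(I,v \right)} = \sqrt{\frac{24375}{88} - 61 v}$ ($J{\left(I,v \right)} = \sqrt{- \frac{1}{88} - \left(-277 + 61 v\right)} = \sqrt{\frac{24375}{88} - 61 v}$)
$\left(J{\left(75,U \right)} + 239909\right) + \left(\left(35684 - 31882\right) + 73196\right) = \left(\frac{\sqrt{536250 - 4841936}}{44} + 239909\right) + \left(\left(35684 - 31882\right) + 73196\right) = \left(\frac{\sqrt{536250 - 4841936}}{44} + 239909\right) + \left(3802 + 73196\right) = \left(\frac{\sqrt{-4305686}}{44} + 239909\right) + 76998 = \left(\frac{i \sqrt{4305686}}{44} + 239909\right) + 76998 = \left(239909 + \frac{i \sqrt{4305686}}{44}\right) + 76998 = 316907 + \frac{i \sqrt{4305686}}{44}$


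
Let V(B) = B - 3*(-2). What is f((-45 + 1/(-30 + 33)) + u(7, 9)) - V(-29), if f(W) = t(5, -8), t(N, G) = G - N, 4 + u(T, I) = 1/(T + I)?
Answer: 10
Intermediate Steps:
u(T, I) = -4 + 1/(I + T) (u(T, I) = -4 + 1/(T + I) = -4 + 1/(I + T))
V(B) = 6 + B (V(B) = B + 6 = 6 + B)
f(W) = -13 (f(W) = -8 - 1*5 = -8 - 5 = -13)
f((-45 + 1/(-30 + 33)) + u(7, 9)) - V(-29) = -13 - (6 - 29) = -13 - 1*(-23) = -13 + 23 = 10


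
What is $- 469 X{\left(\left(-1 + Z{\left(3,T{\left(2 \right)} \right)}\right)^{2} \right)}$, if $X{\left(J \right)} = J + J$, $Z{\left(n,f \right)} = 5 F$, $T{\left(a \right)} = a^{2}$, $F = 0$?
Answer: $-938$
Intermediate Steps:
$Z{\left(n,f \right)} = 0$ ($Z{\left(n,f \right)} = 5 \cdot 0 = 0$)
$X{\left(J \right)} = 2 J$
$- 469 X{\left(\left(-1 + Z{\left(3,T{\left(2 \right)} \right)}\right)^{2} \right)} = - 469 \cdot 2 \left(-1 + 0\right)^{2} = - 469 \cdot 2 \left(-1\right)^{2} = - 469 \cdot 2 \cdot 1 = \left(-469\right) 2 = -938$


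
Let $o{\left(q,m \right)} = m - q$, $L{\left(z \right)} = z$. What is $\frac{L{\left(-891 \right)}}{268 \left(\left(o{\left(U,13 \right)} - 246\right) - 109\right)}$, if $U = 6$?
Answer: $\frac{297}{31088} \approx 0.0095535$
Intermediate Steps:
$\frac{L{\left(-891 \right)}}{268 \left(\left(o{\left(U,13 \right)} - 246\right) - 109\right)} = - \frac{891}{268 \left(\left(\left(13 - 6\right) - 246\right) - 109\right)} = - \frac{891}{268 \left(\left(7 - 246\right) - 109\right)} = - \frac{891}{268 \left(-239 - 109\right)} = - \frac{891}{268 \left(-348\right)} = - \frac{891}{-93264} = \left(-891\right) \left(- \frac{1}{93264}\right) = \frac{297}{31088}$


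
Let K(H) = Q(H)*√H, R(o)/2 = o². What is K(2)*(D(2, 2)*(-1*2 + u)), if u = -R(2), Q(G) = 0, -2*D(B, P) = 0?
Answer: 0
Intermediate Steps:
D(B, P) = 0 (D(B, P) = -½*0 = 0)
R(o) = 2*o²
K(H) = 0 (K(H) = 0*√H = 0)
u = -8 (u = -2*2² = -2*4 = -1*8 = -8)
K(2)*(D(2, 2)*(-1*2 + u)) = 0*(0*(-1*2 - 8)) = 0*(0*(-2 - 8)) = 0*(0*(-10)) = 0*0 = 0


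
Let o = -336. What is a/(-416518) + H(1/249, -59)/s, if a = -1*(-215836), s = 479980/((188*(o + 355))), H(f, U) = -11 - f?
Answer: -746805553694/1244503927509 ≈ -0.60008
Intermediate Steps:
s = 119995/893 (s = 479980/((188*(-336 + 355))) = 479980/((188*19)) = 479980/3572 = 479980*(1/3572) = 119995/893 ≈ 134.37)
a = 215836
a/(-416518) + H(1/249, -59)/s = 215836/(-416518) + (-11 - 1/249)/(119995/893) = 215836*(-1/416518) + (-11 - 1*1/249)*(893/119995) = -107918/208259 + (-11 - 1/249)*(893/119995) = -107918/208259 - 2740/249*893/119995 = -107918/208259 - 489364/5975751 = -746805553694/1244503927509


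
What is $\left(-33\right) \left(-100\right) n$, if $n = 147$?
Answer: $485100$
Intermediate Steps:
$\left(-33\right) \left(-100\right) n = \left(-33\right) \left(-100\right) 147 = 3300 \cdot 147 = 485100$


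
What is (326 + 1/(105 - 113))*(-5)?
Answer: -13035/8 ≈ -1629.4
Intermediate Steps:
(326 + 1/(105 - 113))*(-5) = (326 + 1/(-8))*(-5) = (326 - 1/8)*(-5) = (2607/8)*(-5) = -13035/8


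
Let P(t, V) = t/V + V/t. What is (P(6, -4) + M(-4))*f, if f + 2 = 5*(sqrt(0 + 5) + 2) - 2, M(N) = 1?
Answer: -7 - 35*sqrt(5)/6 ≈ -20.044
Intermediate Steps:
P(t, V) = V/t + t/V
f = 6 + 5*sqrt(5) (f = -2 + (5*(sqrt(0 + 5) + 2) - 2) = -2 + (5*(sqrt(5) + 2) - 2) = -2 + (5*(2 + sqrt(5)) - 2) = -2 + ((10 + 5*sqrt(5)) - 2) = -2 + (8 + 5*sqrt(5)) = 6 + 5*sqrt(5) ≈ 17.180)
(P(6, -4) + M(-4))*f = ((-4/6 + 6/(-4)) + 1)*(6 + 5*sqrt(5)) = ((-4*1/6 + 6*(-1/4)) + 1)*(6 + 5*sqrt(5)) = ((-2/3 - 3/2) + 1)*(6 + 5*sqrt(5)) = (-13/6 + 1)*(6 + 5*sqrt(5)) = -7*(6 + 5*sqrt(5))/6 = -7 - 35*sqrt(5)/6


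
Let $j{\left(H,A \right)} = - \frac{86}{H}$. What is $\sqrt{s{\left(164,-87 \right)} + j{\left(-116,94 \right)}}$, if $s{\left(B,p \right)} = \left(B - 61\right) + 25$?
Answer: $\frac{\sqrt{433086}}{58} \approx 11.346$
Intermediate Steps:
$s{\left(B,p \right)} = -36 + B$ ($s{\left(B,p \right)} = \left(-61 + B\right) + 25 = -36 + B$)
$\sqrt{s{\left(164,-87 \right)} + j{\left(-116,94 \right)}} = \sqrt{\left(-36 + 164\right) - \frac{86}{-116}} = \sqrt{128 - - \frac{43}{58}} = \sqrt{128 + \frac{43}{58}} = \sqrt{\frac{7467}{58}} = \frac{\sqrt{433086}}{58}$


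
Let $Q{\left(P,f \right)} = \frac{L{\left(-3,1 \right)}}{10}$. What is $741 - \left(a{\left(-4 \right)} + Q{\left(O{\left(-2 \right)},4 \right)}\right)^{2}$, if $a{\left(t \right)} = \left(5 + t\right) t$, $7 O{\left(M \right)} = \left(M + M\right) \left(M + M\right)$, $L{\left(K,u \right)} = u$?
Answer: $\frac{72579}{100} \approx 725.79$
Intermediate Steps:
$O{\left(M \right)} = \frac{4 M^{2}}{7}$ ($O{\left(M \right)} = \frac{\left(M + M\right) \left(M + M\right)}{7} = \frac{2 M 2 M}{7} = \frac{4 M^{2}}{7}$)
$a{\left(t \right)} = t \left(5 + t\right)$
$Q{\left(P,f \right)} = \frac{1}{10}$ ($Q{\left(P,f \right)} = 1 \cdot \frac{1}{10} = \frac{1}{10}$)
$741 - \left(a{\left(-4 \right)} + Q{\left(O{\left(-2 \right)},4 \right)}\right)^{2} = 741 - \left(- 4 \left(5 - 4\right) + \frac{1}{10}\right)^{2} = 741 - \left(\left(-4\right) 1 + \frac{1}{10}\right)^{2} = 741 - \left(-4 + \frac{1}{10}\right)^{2} = 741 - \left(- \frac{39}{10}\right)^{2} = 741 - \frac{1521}{100} = \frac{72579}{100}$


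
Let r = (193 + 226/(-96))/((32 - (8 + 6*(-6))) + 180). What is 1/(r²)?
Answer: 132710400/83740801 ≈ 1.5848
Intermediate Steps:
r = 9151/11520 (r = (193 + 226*(-1/96))/((32 - (8 - 36)) + 180) = (193 - 113/48)/((32 - 1*(-28)) + 180) = 9151/(48*((32 + 28) + 180)) = 9151/(48*(60 + 180)) = (9151/48)/240 = (9151/48)*(1/240) = 9151/11520 ≈ 0.79436)
1/(r²) = 1/((9151/11520)²) = 1/(83740801/132710400) = 132710400/83740801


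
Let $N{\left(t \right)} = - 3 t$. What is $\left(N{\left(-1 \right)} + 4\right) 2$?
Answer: $14$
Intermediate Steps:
$\left(N{\left(-1 \right)} + 4\right) 2 = \left(\left(-3\right) \left(-1\right) + 4\right) 2 = \left(3 + 4\right) 2 = 7 \cdot 2 = 14$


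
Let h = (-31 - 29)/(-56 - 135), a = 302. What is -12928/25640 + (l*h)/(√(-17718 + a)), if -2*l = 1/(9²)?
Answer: -1616/3205 + 5*I*√4354/22453578 ≈ -0.50421 + 1.4694e-5*I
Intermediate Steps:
h = 60/191 (h = -60/(-191) = -60*(-1/191) = 60/191 ≈ 0.31414)
l = -1/162 (l = -1/(2*(9²)) = -½/81 = -½*1/81 = -1/162 ≈ -0.0061728)
-12928/25640 + (l*h)/(√(-17718 + a)) = -12928/25640 + (-1/162*60/191)/(√(-17718 + 302)) = -12928*1/25640 - 10*(-I*√4354/8708)/5157 = -1616/3205 - 10*(-I*√4354/8708)/5157 = -1616/3205 - (-5)*I*√4354/22453578 = -1616/3205 + 5*I*√4354/22453578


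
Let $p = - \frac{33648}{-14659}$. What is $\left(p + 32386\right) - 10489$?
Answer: $\frac{321021771}{14659} \approx 21899.0$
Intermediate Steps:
$p = \frac{33648}{14659}$ ($p = \left(-33648\right) \left(- \frac{1}{14659}\right) = \frac{33648}{14659} \approx 2.2954$)
$\left(p + 32386\right) - 10489 = \left(\frac{33648}{14659} + 32386\right) - 10489 = \frac{474780022}{14659} - 10489 = \frac{321021771}{14659}$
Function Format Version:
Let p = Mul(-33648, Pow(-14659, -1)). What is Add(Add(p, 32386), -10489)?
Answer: Rational(321021771, 14659) ≈ 21899.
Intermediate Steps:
p = Rational(33648, 14659) (p = Mul(-33648, Rational(-1, 14659)) = Rational(33648, 14659) ≈ 2.2954)
Add(Add(p, 32386), -10489) = Add(Add(Rational(33648, 14659), 32386), -10489) = Add(Rational(474780022, 14659), -10489) = Rational(321021771, 14659)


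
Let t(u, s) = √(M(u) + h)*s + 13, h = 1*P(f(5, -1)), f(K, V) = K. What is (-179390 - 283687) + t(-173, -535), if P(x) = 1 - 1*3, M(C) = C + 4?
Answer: -463064 - 1605*I*√19 ≈ -4.6306e+5 - 6996.0*I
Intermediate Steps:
M(C) = 4 + C
P(x) = -2 (P(x) = 1 - 3 = -2)
h = -2 (h = 1*(-2) = -2)
t(u, s) = 13 + s*√(2 + u) (t(u, s) = √((4 + u) - 2)*s + 13 = √(2 + u)*s + 13 = s*√(2 + u) + 13 = 13 + s*√(2 + u))
(-179390 - 283687) + t(-173, -535) = (-179390 - 283687) + (13 - 535*√(2 - 173)) = -463077 + (13 - 1605*I*√19) = -463064 - 1605*I*√19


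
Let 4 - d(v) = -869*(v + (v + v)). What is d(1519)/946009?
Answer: 136553/32621 ≈ 4.1860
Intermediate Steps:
d(v) = 4 + 2607*v (d(v) = 4 - (-869)*(v + (v + v)) = 4 - (-869)*(v + 2*v) = 4 - (-869)*3*v = 4 - (-2607)*v = 4 + 2607*v)
d(1519)/946009 = (4 + 2607*1519)/946009 = (4 + 3960033)*(1/946009) = 3960037*(1/946009) = 136553/32621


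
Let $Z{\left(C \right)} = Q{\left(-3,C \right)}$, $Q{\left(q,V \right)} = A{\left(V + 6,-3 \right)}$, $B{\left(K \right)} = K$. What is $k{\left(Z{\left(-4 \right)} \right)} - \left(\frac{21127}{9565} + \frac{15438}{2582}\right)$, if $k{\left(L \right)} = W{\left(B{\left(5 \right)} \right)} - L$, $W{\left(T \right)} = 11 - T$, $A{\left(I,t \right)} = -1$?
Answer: $- \frac{14668287}{12348415} \approx -1.1879$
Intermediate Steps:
$Q{\left(q,V \right)} = -1$
$Z{\left(C \right)} = -1$
$k{\left(L \right)} = 6 - L$ ($k{\left(L \right)} = \left(11 - 5\right) - L = 6 - L$)
$k{\left(Z{\left(-4 \right)} \right)} - \left(\frac{21127}{9565} + \frac{15438}{2582}\right) = \left(6 - -1\right) - \left(\frac{21127}{9565} + \frac{15438}{2582}\right) = \left(6 + 1\right) - \left(21127 \cdot \frac{1}{9565} + 15438 \cdot \frac{1}{2582}\right) = 7 - \left(\frac{21127}{9565} + \frac{7719}{1291}\right) = 7 - \frac{101107192}{12348415} = - \frac{14668287}{12348415}$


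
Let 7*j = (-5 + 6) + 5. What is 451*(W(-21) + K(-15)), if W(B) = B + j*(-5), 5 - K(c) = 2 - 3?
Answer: -60885/7 ≈ -8697.9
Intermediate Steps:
K(c) = 6 (K(c) = 5 - (2 - 3) = 5 - 1*(-1) = 5 + 1 = 6)
j = 6/7 (j = ((-5 + 6) + 5)/7 = (1 + 5)/7 = (⅐)*6 = 6/7 ≈ 0.85714)
W(B) = -30/7 + B (W(B) = B + (6/7)*(-5) = B - 30/7 = -30/7 + B)
451*(W(-21) + K(-15)) = 451*((-30/7 - 21) + 6) = 451*(-177/7 + 6) = 451*(-135/7) = -60885/7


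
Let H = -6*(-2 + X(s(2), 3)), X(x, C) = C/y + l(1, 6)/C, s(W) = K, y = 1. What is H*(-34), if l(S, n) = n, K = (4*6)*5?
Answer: 612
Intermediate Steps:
K = 120 (K = 24*5 = 120)
s(W) = 120
X(x, C) = C + 6/C (X(x, C) = C/1 + 6/C = C*1 + 6/C = C + 6/C)
H = -18 (H = -6*(-2 + (3 + 6/3)) = -6*(-2 + (3 + 6*(1/3))) = -6*(-2 + (3 + 2)) = -6*(-2 + 5) = -6*3 = -18)
H*(-34) = -18*(-34) = 612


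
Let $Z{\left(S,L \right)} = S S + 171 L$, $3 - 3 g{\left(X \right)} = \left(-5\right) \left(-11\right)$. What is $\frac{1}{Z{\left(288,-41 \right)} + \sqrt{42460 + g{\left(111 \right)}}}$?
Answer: $\frac{227799}{17297334139} - \frac{4 \sqrt{23874}}{17297334139} \approx 1.3134 \cdot 10^{-5}$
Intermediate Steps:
$g{\left(X \right)} = - \frac{52}{3}$ ($g{\left(X \right)} = 1 - \frac{\left(-5\right) \left(-11\right)}{3} = 1 - \frac{55}{3} = - \frac{52}{3}$)
$Z{\left(S,L \right)} = S^{2} + 171 L$
$\frac{1}{Z{\left(288,-41 \right)} + \sqrt{42460 + g{\left(111 \right)}}} = \frac{1}{\left(288^{2} + 171 \left(-41\right)\right) + \sqrt{42460 - \frac{52}{3}}} = \frac{1}{\left(82944 - 7011\right) + \sqrt{\frac{127328}{3}}} = \frac{1}{75933 + \frac{4 \sqrt{23874}}{3}}$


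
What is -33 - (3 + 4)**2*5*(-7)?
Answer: 1682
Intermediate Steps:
-33 - (3 + 4)**2*5*(-7) = -33 - 7**2*5*(-7) = -33 - 49*5*(-7) = -33 - 245*(-7) = -33 - 1*(-1715) = -33 + 1715 = 1682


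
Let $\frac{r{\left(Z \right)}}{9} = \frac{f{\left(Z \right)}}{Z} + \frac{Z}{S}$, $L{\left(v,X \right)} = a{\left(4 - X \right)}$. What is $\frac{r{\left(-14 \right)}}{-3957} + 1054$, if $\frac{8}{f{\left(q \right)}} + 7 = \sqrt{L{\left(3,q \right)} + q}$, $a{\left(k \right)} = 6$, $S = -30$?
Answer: $\frac{132071317}{125305} - \frac{8 i \sqrt{2}}{175427} \approx 1054.0 - 6.4492 \cdot 10^{-5} i$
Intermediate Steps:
$L{\left(v,X \right)} = 6$
$f{\left(q \right)} = \frac{8}{-7 + \sqrt{6 + q}}$
$r{\left(Z \right)} = - \frac{3 Z}{10} + \frac{72}{Z \left(-7 + \sqrt{6 + Z}\right)}$ ($r{\left(Z \right)} = 9 \left(\frac{8 \frac{1}{-7 + \sqrt{6 + Z}}}{Z} + \frac{Z}{-30}\right) = 9 \left(\frac{8}{Z \left(-7 + \sqrt{6 + Z}\right)} + Z \left(- \frac{1}{30}\right)\right) = 9 \left(\frac{8}{Z \left(-7 + \sqrt{6 + Z}\right)} - \frac{Z}{30}\right) = 9 \left(- \frac{Z}{30} + \frac{8}{Z \left(-7 + \sqrt{6 + Z}\right)}\right) = - \frac{3 Z}{10} + \frac{72}{Z \left(-7 + \sqrt{6 + Z}\right)}$)
$\frac{r{\left(-14 \right)}}{-3957} + 1054 = \frac{\frac{3}{10} \frac{1}{-14} \frac{1}{-7 + \sqrt{6 - 14}} \left(240 + \left(-14\right)^{2} \left(7 - \sqrt{6 - 14}\right)\right)}{-3957} + 1054 = \frac{3}{10} \left(- \frac{1}{14}\right) \frac{1}{-7 + \sqrt{-8}} \left(240 + 196 \left(7 - \sqrt{-8}\right)\right) \left(- \frac{1}{3957}\right) + 1054 = \frac{3}{10} \left(- \frac{1}{14}\right) \frac{1}{-7 + 2 i \sqrt{2}} \left(240 + 196 \left(7 - 2 i \sqrt{2}\right)\right) \left(- \frac{1}{3957}\right) + 1054 = \frac{3}{10} \left(- \frac{1}{14}\right) \frac{1}{-7 + 2 i \sqrt{2}} \left(240 + \left(1372 - 392 i \sqrt{2}\right)\right) \left(- \frac{1}{3957}\right) + 1054 = \frac{3}{10} \left(- \frac{1}{14}\right) \frac{1}{-7 + 2 i \sqrt{2}} \left(1612 - 392 i \sqrt{2}\right) \left(- \frac{1}{3957}\right) + 1054 = - \frac{3 \left(1612 - 392 i \sqrt{2}\right)}{140 \left(-7 + 2 i \sqrt{2}\right)} \left(- \frac{1}{3957}\right) + 1054 = \frac{1612 - 392 i \sqrt{2}}{184660 \left(-7 + 2 i \sqrt{2}\right)} + 1054 = 1054 + \frac{1612 - 392 i \sqrt{2}}{184660 \left(-7 + 2 i \sqrt{2}\right)}$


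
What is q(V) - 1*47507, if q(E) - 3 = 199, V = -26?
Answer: -47305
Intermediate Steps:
q(E) = 202 (q(E) = 3 + 199 = 202)
q(V) - 1*47507 = 202 - 1*47507 = 202 - 47507 = -47305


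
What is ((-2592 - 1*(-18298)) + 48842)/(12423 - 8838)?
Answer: 21516/1195 ≈ 18.005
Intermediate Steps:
((-2592 - 1*(-18298)) + 48842)/(12423 - 8838) = ((-2592 + 18298) + 48842)/3585 = (15706 + 48842)*(1/3585) = 64548*(1/3585) = 21516/1195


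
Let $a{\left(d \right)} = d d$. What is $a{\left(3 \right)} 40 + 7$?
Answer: $367$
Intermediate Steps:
$a{\left(d \right)} = d^{2}$
$a{\left(3 \right)} 40 + 7 = 3^{2} \cdot 40 + 7 = 9 \cdot 40 + 7 = 360 + 7 = 367$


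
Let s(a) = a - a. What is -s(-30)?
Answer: 0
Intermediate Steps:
s(a) = 0
-s(-30) = -1*0 = 0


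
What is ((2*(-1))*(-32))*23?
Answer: 1472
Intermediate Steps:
((2*(-1))*(-32))*23 = -2*(-32)*23 = 64*23 = 1472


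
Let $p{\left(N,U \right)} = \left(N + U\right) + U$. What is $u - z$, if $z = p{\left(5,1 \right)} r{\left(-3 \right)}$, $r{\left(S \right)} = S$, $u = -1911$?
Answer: $-1890$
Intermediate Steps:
$p{\left(N,U \right)} = N + 2 U$
$z = -21$ ($z = \left(5 + 2 \cdot 1\right) \left(-3\right) = \left(5 + 2\right) \left(-3\right) = 7 \left(-3\right) = -21$)
$u - z = -1911 - -21 = -1911 + 21 = -1890$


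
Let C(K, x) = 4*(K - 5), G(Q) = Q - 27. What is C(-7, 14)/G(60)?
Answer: -16/11 ≈ -1.4545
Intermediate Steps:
G(Q) = -27 + Q
C(K, x) = -20 + 4*K (C(K, x) = 4*(-5 + K) = -20 + 4*K)
C(-7, 14)/G(60) = (-20 + 4*(-7))/(-27 + 60) = (-20 - 28)/33 = -48*1/33 = -16/11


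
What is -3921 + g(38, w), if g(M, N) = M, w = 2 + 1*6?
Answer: -3883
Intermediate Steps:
w = 8 (w = 2 + 6 = 8)
-3921 + g(38, w) = -3921 + 38 = -3883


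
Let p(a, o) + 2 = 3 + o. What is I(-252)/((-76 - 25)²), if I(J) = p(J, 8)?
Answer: 9/10201 ≈ 0.00088227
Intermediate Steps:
p(a, o) = 1 + o (p(a, o) = -2 + (3 + o) = 1 + o)
I(J) = 9 (I(J) = 1 + 8 = 9)
I(-252)/((-76 - 25)²) = 9/((-76 - 25)²) = 9/((-101)²) = 9/10201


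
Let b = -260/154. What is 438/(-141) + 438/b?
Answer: -802051/3055 ≈ -262.54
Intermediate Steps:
b = -130/77 (b = -260*1/154 = -130/77 ≈ -1.6883)
438/(-141) + 438/b = 438/(-141) + 438/(-130/77) = 438*(-1/141) + 438*(-77/130) = -146/47 - 16863/65 = -802051/3055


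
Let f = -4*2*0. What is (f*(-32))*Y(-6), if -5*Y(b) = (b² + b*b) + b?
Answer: 0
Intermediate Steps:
f = 0 (f = -2*4*0 = -8*0 = 0)
Y(b) = -2*b²/5 - b/5 (Y(b) = -((b² + b*b) + b)/5 = -((b² + b²) + b)/5 = -(2*b² + b)/5 = -(b + 2*b²)/5 = -2*b²/5 - b/5)
(f*(-32))*Y(-6) = (0*(-32))*(-⅕*(-6)*(1 + 2*(-6))) = 0*(-⅕*(-6)*(1 - 12)) = 0*(-⅕*(-6)*(-11)) = 0*(-66/5) = 0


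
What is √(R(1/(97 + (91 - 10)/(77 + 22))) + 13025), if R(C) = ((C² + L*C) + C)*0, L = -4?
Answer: 5*√521 ≈ 114.13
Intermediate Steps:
R(C) = 0 (R(C) = ((C² - 4*C) + C)*0 = (C² - 3*C)*0 = 0)
√(R(1/(97 + (91 - 10)/(77 + 22))) + 13025) = √(0 + 13025) = √13025 = 5*√521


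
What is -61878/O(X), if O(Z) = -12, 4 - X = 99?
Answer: 10313/2 ≈ 5156.5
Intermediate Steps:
X = -95 (X = 4 - 1*99 = 4 - 99 = -95)
-61878/O(X) = -61878/(-12) = -61878*(-1/12) = 10313/2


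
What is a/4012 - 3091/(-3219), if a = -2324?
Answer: 1230034/3228657 ≈ 0.38097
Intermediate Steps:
a/4012 - 3091/(-3219) = -2324/4012 - 3091/(-3219) = -2324*1/4012 - 3091*(-1/3219) = -581/1003 + 3091/3219 = 1230034/3228657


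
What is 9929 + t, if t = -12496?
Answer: -2567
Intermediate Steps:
9929 + t = 9929 - 12496 = -2567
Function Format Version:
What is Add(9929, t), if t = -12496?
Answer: -2567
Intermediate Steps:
Add(9929, t) = Add(9929, -12496) = -2567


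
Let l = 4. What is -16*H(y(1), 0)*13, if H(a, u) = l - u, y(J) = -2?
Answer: -832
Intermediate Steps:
H(a, u) = 4 - u
-16*H(y(1), 0)*13 = -16*(4 - 1*0)*13 = -16*(4 + 0)*13 = -16*4*13 = -64*13 = -832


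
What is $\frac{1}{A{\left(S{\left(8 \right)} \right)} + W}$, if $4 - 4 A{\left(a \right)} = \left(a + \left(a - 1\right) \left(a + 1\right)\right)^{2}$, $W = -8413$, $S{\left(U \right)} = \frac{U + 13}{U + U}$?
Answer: $- \frac{262144}{2205426769} \approx -0.00011886$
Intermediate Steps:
$S{\left(U \right)} = \frac{13 + U}{2 U}$
$A{\left(a \right)} = 1 - \frac{\left(a + \left(1 + a\right) \left(-1 + a\right)\right)^{2}}{4}$ ($A{\left(a \right)} = 1 - \frac{\left(a + \left(a - 1\right) \left(a + 1\right)\right)^{2}}{4} = 1 - \frac{\left(a + \left(-1 + a\right) \left(1 + a\right)\right)^{2}}{4} = 1 - \frac{\left(a + \left(1 + a\right) \left(-1 + a\right)\right)^{2}}{4}$)
$\frac{1}{A{\left(S{\left(8 \right)} \right)} + W} = \frac{1}{\left(1 - \frac{\left(-1 + \frac{13 + 8}{2 \cdot 8} + \left(\frac{13 + 8}{2 \cdot 8}\right)^{2}\right)^{2}}{4}\right) - 8413} = \frac{1}{\left(1 - \frac{\left(-1 + \frac{1}{2} \cdot \frac{1}{8} \cdot 21 + \left(\frac{1}{2} \cdot \frac{1}{8} \cdot 21\right)^{2}\right)^{2}}{4}\right) - 8413} = \frac{1}{\left(1 - \frac{\left(-1 + \frac{21}{16} + \left(\frac{21}{16}\right)^{2}\right)^{2}}{4}\right) - 8413} = \frac{1}{\left(1 - \frac{\left(-1 + \frac{21}{16} + \frac{441}{256}\right)^{2}}{4}\right) - 8413} = \frac{1}{\left(1 - \frac{\left(\frac{521}{256}\right)^{2}}{4}\right) - 8413} = \frac{1}{\left(1 - \frac{271441}{262144}\right) - 8413} = \frac{1}{- \frac{9297}{262144} - 8413} = \frac{1}{- \frac{2205426769}{262144}} = - \frac{262144}{2205426769}$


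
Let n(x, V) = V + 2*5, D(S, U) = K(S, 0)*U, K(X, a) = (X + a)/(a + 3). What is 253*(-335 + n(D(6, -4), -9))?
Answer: -84502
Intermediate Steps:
K(X, a) = (X + a)/(3 + a)
D(S, U) = S*U/3 (D(S, U) = ((S + 0)/(3 + 0))*U = (S/3)*U = S*U/3)
n(x, V) = 10 + V (n(x, V) = V + 10 = 10 + V)
253*(-335 + n(D(6, -4), -9)) = 253*(-335 + (10 - 9)) = 253*(-335 + 1) = 253*(-334) = -84502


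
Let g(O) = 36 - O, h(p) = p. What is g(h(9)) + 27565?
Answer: 27592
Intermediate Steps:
g(h(9)) + 27565 = (36 - 1*9) + 27565 = (36 - 9) + 27565 = 27 + 27565 = 27592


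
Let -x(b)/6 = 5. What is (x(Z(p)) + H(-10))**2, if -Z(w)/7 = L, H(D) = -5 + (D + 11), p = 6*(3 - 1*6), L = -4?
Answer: 1156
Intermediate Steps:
p = -18 (p = 6*(3 - 6) = 6*(-3) = -18)
H(D) = 6 + D (H(D) = -5 + (11 + D) = 6 + D)
Z(w) = 28 (Z(w) = -7*(-4) = 28)
x(b) = -30 (x(b) = -6*5 = -30)
(x(Z(p)) + H(-10))**2 = (-30 + (6 - 10))**2 = (-30 - 4)**2 = (-34)**2 = 1156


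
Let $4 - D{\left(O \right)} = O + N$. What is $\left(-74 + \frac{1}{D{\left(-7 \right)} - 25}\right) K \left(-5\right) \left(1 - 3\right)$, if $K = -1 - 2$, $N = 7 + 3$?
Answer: $\frac{8885}{4} \approx 2221.3$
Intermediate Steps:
$N = 10$
$K = -3$
$D{\left(O \right)} = -6 - O$ ($D{\left(O \right)} = 4 - \left(O + 10\right) = 4 - \left(10 + O\right) = -6 - O$)
$\left(-74 + \frac{1}{D{\left(-7 \right)} - 25}\right) K \left(-5\right) \left(1 - 3\right) = \left(-74 + \frac{1}{\left(-6 - -7\right) - 25}\right) \left(-3\right) \left(-5\right) \left(1 - 3\right) = \left(-74 + \frac{1}{\left(-6 + 7\right) - 25}\right) 15 \left(1 - 3\right) = \left(-74 + \frac{1}{1 - 25}\right) 15 \left(-2\right) = \left(-74 + \frac{1}{-24}\right) \left(-30\right) = \left(-74 - \frac{1}{24}\right) \left(-30\right) = \left(- \frac{1777}{24}\right) \left(-30\right) = \frac{8885}{4}$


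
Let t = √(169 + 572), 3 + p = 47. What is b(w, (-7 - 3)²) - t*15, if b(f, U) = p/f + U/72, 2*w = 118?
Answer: 2267/1062 - 15*√741 ≈ -406.19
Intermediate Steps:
p = 44 (p = -3 + 47 = 44)
w = 59 (w = (½)*118 = 59)
b(f, U) = 44/f + U/72
t = √741 ≈ 27.221
b(w, (-7 - 3)²) - t*15 = (44/59 + (-7 - 3)²/72) - √741*15 = (44*(1/59) + (1/72)*(-10)²) - 15*√741 = (44/59 + (1/72)*100) - 15*√741 = (44/59 + 25/18) - 15*√741 = 2267/1062 - 15*√741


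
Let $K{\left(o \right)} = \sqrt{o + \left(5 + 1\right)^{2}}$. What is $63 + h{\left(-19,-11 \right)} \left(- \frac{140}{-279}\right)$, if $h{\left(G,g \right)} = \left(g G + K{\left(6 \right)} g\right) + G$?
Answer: $\frac{44177}{279} - \frac{1540 \sqrt{42}}{279} \approx 122.57$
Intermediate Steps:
$K{\left(o \right)} = \sqrt{36 + o}$ ($K{\left(o \right)} = \sqrt{o + 6^{2}} = \sqrt{o + 36} = \sqrt{36 + o}$)
$h{\left(G,g \right)} = G + G g + g \sqrt{42}$ ($h{\left(G,g \right)} = \left(g G + \sqrt{36 + 6} g\right) + G = \left(G g + \sqrt{42} g\right) + G = \left(G g + g \sqrt{42}\right) + G = G + G g + g \sqrt{42}$)
$63 + h{\left(-19,-11 \right)} \left(- \frac{140}{-279}\right) = 63 + \left(-19 - -209 - 11 \sqrt{42}\right) \left(- \frac{140}{-279}\right) = 63 + \left(-19 + 209 - 11 \sqrt{42}\right) \left(\left(-140\right) \left(- \frac{1}{279}\right)\right) = 63 + \left(190 - 11 \sqrt{42}\right) \frac{140}{279} = 63 + \left(\frac{26600}{279} - \frac{1540 \sqrt{42}}{279}\right) = \frac{44177}{279} - \frac{1540 \sqrt{42}}{279}$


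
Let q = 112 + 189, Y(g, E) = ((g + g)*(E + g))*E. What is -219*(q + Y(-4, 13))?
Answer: 139065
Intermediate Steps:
Y(g, E) = 2*E*g*(E + g) (Y(g, E) = ((2*g)*(E + g))*E = (2*g*(E + g))*E = 2*E*g*(E + g))
q = 301
-219*(q + Y(-4, 13)) = -219*(301 + 2*13*(-4)*(13 - 4)) = -219*(301 + 2*13*(-4)*9) = -219*(301 - 936) = -219*(-635) = 139065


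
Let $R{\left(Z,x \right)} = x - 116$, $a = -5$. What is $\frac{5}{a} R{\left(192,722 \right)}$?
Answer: $-606$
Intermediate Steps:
$R{\left(Z,x \right)} = -116 + x$
$\frac{5}{a} R{\left(192,722 \right)} = \frac{5}{-5} \left(-116 + 722\right) = 5 \left(- \frac{1}{5}\right) 606 = \left(-1\right) 606 = -606$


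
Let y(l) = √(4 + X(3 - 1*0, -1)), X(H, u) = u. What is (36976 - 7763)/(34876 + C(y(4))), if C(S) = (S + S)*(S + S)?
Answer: 29213/34888 ≈ 0.83734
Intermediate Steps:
y(l) = √3 (y(l) = √(4 - 1) = √3)
C(S) = 4*S² (C(S) = (2*S)*(2*S) = 4*S²)
(36976 - 7763)/(34876 + C(y(4))) = (36976 - 7763)/(34876 + 4*(√3)²) = 29213/(34876 + 4*3) = 29213/(34876 + 12) = 29213/34888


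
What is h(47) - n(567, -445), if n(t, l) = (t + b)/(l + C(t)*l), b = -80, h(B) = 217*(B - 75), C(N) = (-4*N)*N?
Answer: -3476990848587/572249975 ≈ -6076.0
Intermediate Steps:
C(N) = -4*N²
h(B) = -16275 + 217*B (h(B) = 217*(-75 + B) = -16275 + 217*B)
n(t, l) = (-80 + t)/(l - 4*l*t²) (n(t, l) = (t - 80)/(l + (-4*t²)*l) = (-80 + t)/(l - 4*l*t²))
h(47) - n(567, -445) = (-16275 + 217*47) - (80 - 1*567)/((-445)*(-1 + 4*567²)) = (-16275 + 10199) - (-1)*(80 - 567)/(445*(-1 + 4*321489)) = -6076 - (-1)*(-487)/(445*(-1 + 1285956)) = -6076 - (-1)*(-487)/(445*1285955) = -6076 - 1*487/572249975 = -6076 - 487/572249975 = -3476990848587/572249975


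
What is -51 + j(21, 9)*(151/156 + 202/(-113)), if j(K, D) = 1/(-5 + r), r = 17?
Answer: -10802785/211536 ≈ -51.068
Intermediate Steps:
j(K, D) = 1/12 (j(K, D) = 1/(-5 + 17) = 1/12)
-51 + j(21, 9)*(151/156 + 202/(-113)) = -51 + (151/156 + 202/(-113))/12 = -51 + (151*(1/156) + 202*(-1/113))/12 = -51 + (151/156 - 202/113)/12 = -51 + (1/12)*(-14449/17628) = -51 - 14449/211536 = -10802785/211536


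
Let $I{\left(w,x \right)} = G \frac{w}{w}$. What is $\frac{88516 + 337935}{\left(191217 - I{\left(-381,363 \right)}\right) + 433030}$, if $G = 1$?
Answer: $\frac{426451}{624246} \approx 0.68315$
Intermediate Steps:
$I{\left(w,x \right)} = 1$ ($I{\left(w,x \right)} = 1 \frac{w}{w} = 1 \cdot 1 = 1$)
$\frac{88516 + 337935}{\left(191217 - I{\left(-381,363 \right)}\right) + 433030} = \frac{88516 + 337935}{\left(191217 - 1\right) + 433030} = \frac{426451}{\left(191217 - 1\right) + 433030} = \frac{426451}{191216 + 433030} = \frac{426451}{624246}$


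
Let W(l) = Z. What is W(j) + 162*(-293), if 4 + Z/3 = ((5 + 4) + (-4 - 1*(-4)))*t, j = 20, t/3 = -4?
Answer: -47802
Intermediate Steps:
t = -12 (t = 3*(-4) = -12)
Z = -336 (Z = -12 + 3*(((5 + 4) + (-4 - 1*(-4)))*(-12)) = -12 + 3*((9 + (-4 + 4))*(-12)) = -12 + 3*((9 + 0)*(-12)) = -12 + 3*(9*(-12)) = -12 + 3*(-108) = -12 - 324 = -336)
W(l) = -336
W(j) + 162*(-293) = -336 + 162*(-293) = -336 - 47466 = -47802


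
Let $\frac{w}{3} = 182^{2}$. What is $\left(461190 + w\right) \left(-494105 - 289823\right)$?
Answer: $-439440247536$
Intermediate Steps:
$w = 99372$ ($w = 3 \cdot 182^{2} = 3 \cdot 33124 = 99372$)
$\left(461190 + w\right) \left(-494105 - 289823\right) = \left(461190 + 99372\right) \left(-494105 - 289823\right) = 560562 \left(-783928\right) = -439440247536$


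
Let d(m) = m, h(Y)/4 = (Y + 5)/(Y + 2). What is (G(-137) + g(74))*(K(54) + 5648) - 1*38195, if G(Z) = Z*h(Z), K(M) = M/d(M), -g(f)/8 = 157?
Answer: -152402981/15 ≈ -1.0160e+7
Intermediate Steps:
g(f) = -1256 (g(f) = -8*157 = -1256)
h(Y) = 4*(5 + Y)/(2 + Y) (h(Y) = 4*((Y + 5)/(Y + 2)) = 4*((5 + Y)/(2 + Y)) = 4*(5 + Y)/(2 + Y))
K(M) = 1 (K(M) = M/M = 1)
G(Z) = 4*Z*(5 + Z)/(2 + Z) (G(Z) = Z*(4*(5 + Z)/(2 + Z)) = 4*Z*(5 + Z)/(2 + Z))
(G(-137) + g(74))*(K(54) + 5648) - 1*38195 = (4*(-137)*(5 - 137)/(2 - 137) - 1256)*(1 + 5648) - 1*38195 = (4*(-137)*(-132)/(-135) - 1256)*5649 - 38195 = (4*(-137)*(-1/135)*(-132) - 1256)*5649 - 38195 = (-24112/45 - 1256)*5649 - 38195 = -80632/45*5649 - 38195 = -151830056/15 - 38195 = -152402981/15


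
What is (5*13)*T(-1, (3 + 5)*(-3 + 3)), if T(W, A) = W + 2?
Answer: 65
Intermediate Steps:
T(W, A) = 2 + W
(5*13)*T(-1, (3 + 5)*(-3 + 3)) = (5*13)*(2 - 1) = 65*1 = 65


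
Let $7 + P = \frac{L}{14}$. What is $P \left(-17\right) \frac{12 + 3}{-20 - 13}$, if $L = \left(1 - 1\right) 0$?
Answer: $- \frac{595}{11} \approx -54.091$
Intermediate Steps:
$L = 0$ ($L = 0 \cdot 0 = 0$)
$P = -7$ ($P = -7 + \frac{0}{14} = -7 + 0 \cdot \frac{1}{14} = -7 + 0 = -7$)
$P \left(-17\right) \frac{12 + 3}{-20 - 13} = \left(-7\right) \left(-17\right) \frac{12 + 3}{-20 - 13} = 119 \frac{15}{-33} = 119 \cdot 15 \left(- \frac{1}{33}\right) = 119 \left(- \frac{5}{11}\right) = - \frac{595}{11}$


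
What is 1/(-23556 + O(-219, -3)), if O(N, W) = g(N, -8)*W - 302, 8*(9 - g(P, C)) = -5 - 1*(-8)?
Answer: -8/191071 ≈ -4.1869e-5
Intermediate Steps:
g(P, C) = 69/8 (g(P, C) = 9 - (-5 - 1*(-8))/8 = 9 - (-5 + 8)/8 = 9 - ⅛*3 = 9 - 3/8 = 69/8)
O(N, W) = -302 + 69*W/8 (O(N, W) = 69*W/8 - 302 = -302 + 69*W/8)
1/(-23556 + O(-219, -3)) = 1/(-23556 + (-302 + (69/8)*(-3))) = 1/(-23556 + (-302 - 207/8)) = 1/(-23556 - 2623/8) = 1/(-191071/8) = -8/191071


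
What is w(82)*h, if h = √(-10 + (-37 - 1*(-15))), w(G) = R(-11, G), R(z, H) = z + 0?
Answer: -44*I*√2 ≈ -62.225*I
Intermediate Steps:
R(z, H) = z
w(G) = -11
h = 4*I*√2 (h = √(-10 + (-37 + 15)) = √(-10 - 22) = √(-32) = 4*I*√2 ≈ 5.6569*I)
w(82)*h = -44*I*√2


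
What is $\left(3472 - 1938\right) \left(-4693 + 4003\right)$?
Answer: $-1058460$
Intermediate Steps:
$\left(3472 - 1938\right) \left(-4693 + 4003\right) = 1534 \left(-690\right) = -1058460$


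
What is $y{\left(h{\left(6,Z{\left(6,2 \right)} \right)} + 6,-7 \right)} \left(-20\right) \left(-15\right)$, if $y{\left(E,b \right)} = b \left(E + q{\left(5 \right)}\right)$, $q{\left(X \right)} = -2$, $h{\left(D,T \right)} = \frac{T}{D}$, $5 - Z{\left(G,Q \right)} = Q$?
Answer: $-9450$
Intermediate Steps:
$Z{\left(G,Q \right)} = 5 - Q$
$y{\left(E,b \right)} = b \left(-2 + E\right)$ ($y{\left(E,b \right)} = b \left(E - 2\right) = b \left(-2 + E\right)$)
$y{\left(h{\left(6,Z{\left(6,2 \right)} \right)} + 6,-7 \right)} \left(-20\right) \left(-15\right) = - 7 \left(-2 + \left(\frac{5 - 2}{6} + 6\right)\right) \left(-20\right) \left(-15\right) = - 7 \left(-2 + \left(\left(5 - 2\right) \frac{1}{6} + 6\right)\right) \left(-20\right) \left(-15\right) = - 7 \left(-2 + \left(3 \cdot \frac{1}{6} + 6\right)\right) \left(-20\right) \left(-15\right) = - 7 \left(-2 + \left(\frac{1}{2} + 6\right)\right) \left(-20\right) \left(-15\right) = - 7 \left(-2 + \frac{13}{2}\right) \left(-20\right) \left(-15\right) = \left(-7\right) \frac{9}{2} \left(-20\right) \left(-15\right) = \left(- \frac{63}{2}\right) \left(-20\right) \left(-15\right) = 630 \left(-15\right) = -9450$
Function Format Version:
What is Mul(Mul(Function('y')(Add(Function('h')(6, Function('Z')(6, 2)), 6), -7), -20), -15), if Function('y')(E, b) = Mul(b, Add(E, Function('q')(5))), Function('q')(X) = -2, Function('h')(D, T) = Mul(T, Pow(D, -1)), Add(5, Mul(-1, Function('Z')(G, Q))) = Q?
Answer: -9450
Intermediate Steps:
Function('Z')(G, Q) = Add(5, Mul(-1, Q))
Function('y')(E, b) = Mul(b, Add(-2, E)) (Function('y')(E, b) = Mul(b, Add(E, -2)) = Mul(b, Add(-2, E)))
Mul(Mul(Function('y')(Add(Function('h')(6, Function('Z')(6, 2)), 6), -7), -20), -15) = Mul(Mul(Mul(-7, Add(-2, Add(Mul(Add(5, Mul(-1, 2)), Pow(6, -1)), 6))), -20), -15) = Mul(Mul(Mul(-7, Add(-2, Add(Mul(Add(5, -2), Rational(1, 6)), 6))), -20), -15) = Mul(Mul(Mul(-7, Add(-2, Add(Mul(3, Rational(1, 6)), 6))), -20), -15) = Mul(Mul(Mul(-7, Add(-2, Add(Rational(1, 2), 6))), -20), -15) = Mul(Mul(Mul(-7, Add(-2, Rational(13, 2))), -20), -15) = Mul(Mul(Mul(-7, Rational(9, 2)), -20), -15) = Mul(Mul(Rational(-63, 2), -20), -15) = Mul(630, -15) = -9450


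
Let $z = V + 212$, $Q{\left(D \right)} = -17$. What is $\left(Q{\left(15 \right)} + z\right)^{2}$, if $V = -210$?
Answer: $225$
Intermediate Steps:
$z = 2$ ($z = -210 + 212 = 2$)
$\left(Q{\left(15 \right)} + z\right)^{2} = \left(-17 + 2\right)^{2} = \left(-15\right)^{2} = 225$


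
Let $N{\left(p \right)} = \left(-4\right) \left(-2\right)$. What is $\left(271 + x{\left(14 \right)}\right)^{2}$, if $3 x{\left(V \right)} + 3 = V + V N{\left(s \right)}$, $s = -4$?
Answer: $97344$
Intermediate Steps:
$N{\left(p \right)} = 8$
$x{\left(V \right)} = -1 + 3 V$ ($x{\left(V \right)} = -1 + \frac{V + V 8}{3} = -1 + \frac{V + 8 V}{3} = -1 + \frac{9 V}{3} = -1 + 3 V$)
$\left(271 + x{\left(14 \right)}\right)^{2} = \left(271 + \left(-1 + 3 \cdot 14\right)\right)^{2} = \left(271 + \left(-1 + 42\right)\right)^{2} = \left(271 + 41\right)^{2} = 312^{2} = 97344$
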